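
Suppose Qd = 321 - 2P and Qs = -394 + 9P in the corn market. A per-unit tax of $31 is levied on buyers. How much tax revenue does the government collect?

Tax revenue = 47833/11

Pre-tax equilibrium: P* = 65, Q* = 191.
Tax on buyers shifts demand to Qd = 321 − 2(P + 31) = 259 - 2P.
259 - 2P = -394 + 9P gives seller price Ps = 653/11; buyers pay Pb = 653/11 + 31 = 994/11.
New quantity: Q = 321 − 2(994/11) = 1543/11.
Revenue = 31 × 1543/11 = 47833/11.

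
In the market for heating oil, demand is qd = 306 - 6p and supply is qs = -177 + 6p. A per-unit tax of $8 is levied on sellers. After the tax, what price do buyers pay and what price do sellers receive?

Buyers pay $44.25, sellers receive $36.25

Pre-tax equilibrium: p* = 40.25, q* = 64.5.
Tax on sellers shifts supply to qs = -177 + 6(p − 8) = -225 + 6p.
306 - 6p = -225 + 6p gives buyer price pb = 44.25; sellers receive ps = 44.25 − 8 = 36.25.
New quantity: q = 306 − 6(44.25) = 40.5.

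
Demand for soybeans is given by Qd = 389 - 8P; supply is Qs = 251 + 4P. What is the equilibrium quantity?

Set Qd = Qs: 389 - 8P = 251 + 4P.
138 = 12P, so P* = 11.5.
Q* = 389 − 8(11.5) = 297.

Q* = 297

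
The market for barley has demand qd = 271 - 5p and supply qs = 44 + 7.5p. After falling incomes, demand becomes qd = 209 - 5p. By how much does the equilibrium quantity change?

Original equilibrium: p* = 18.16, q* = 180.2.
New equilibrium: 209 - 5p = 44 + 7.5p, so 165 = 12.5p and p' = 13.2; q' = 209 − 5(13.2) = 143.
Change in quantity: 143 − 180.2 = -37.2.

Δq = -37.2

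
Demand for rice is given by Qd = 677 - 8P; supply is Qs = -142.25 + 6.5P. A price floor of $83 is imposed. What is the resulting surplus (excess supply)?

Equilibrium price would be P* = 56.5, so the floor at 83 binds.
At P = 83: Qd = 13, Qs = 397.25.
Surplus = 397.25 − 13 = 384.25.

Surplus = 384.25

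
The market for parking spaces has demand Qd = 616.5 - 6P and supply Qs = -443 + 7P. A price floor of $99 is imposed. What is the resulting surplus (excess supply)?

Surplus = 227.5

Equilibrium price would be P* = 81.5, so the floor at 99 binds.
At P = 99: Qd = 22.5, Qs = 250.
Surplus = 250 − 22.5 = 227.5.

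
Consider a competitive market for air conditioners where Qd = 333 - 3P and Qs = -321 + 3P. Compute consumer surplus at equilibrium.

Consumer surplus = 6

Equilibrium: 333 - 3P = -321 + 3P gives P* = 109, Q* = 6.
Demand choke price (Qd = 0): P = 111.
CS = ½(111 − 109)(6) = 6.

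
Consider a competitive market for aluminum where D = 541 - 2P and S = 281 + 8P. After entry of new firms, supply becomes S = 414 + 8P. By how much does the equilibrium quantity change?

ΔQ = 26.6

Original equilibrium: P* = 26, Q* = 489.
New equilibrium: 541 - 2P = 414 + 8P, so 127 = 10P and P' = 12.7; Q' = 541 − 2(12.7) = 515.6.
Change in quantity: 515.6 − 489 = 26.6.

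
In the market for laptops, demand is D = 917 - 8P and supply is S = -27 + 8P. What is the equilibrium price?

P* = 59

Set D = S: 917 - 8P = -27 + 8P.
944 = 16P, so P* = 59.
Q* = 917 − 8(59) = 445.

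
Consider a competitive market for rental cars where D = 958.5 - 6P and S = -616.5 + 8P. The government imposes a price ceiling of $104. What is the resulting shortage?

Equilibrium price would be P* = 112.5, so the ceiling at 104 binds.
At P = 104: D = 958.5 − 6(104) = 334.5, S = -616.5 + 8(104) = 215.5.
Shortage = 334.5 − 215.5 = 119.

Shortage = 119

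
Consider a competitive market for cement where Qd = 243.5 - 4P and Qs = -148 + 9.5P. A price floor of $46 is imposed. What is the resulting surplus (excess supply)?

Surplus = 229.5

Equilibrium price would be P* = 29, so the floor at 46 binds.
At P = 46: Qd = 59.5, Qs = 289.
Surplus = 289 − 59.5 = 229.5.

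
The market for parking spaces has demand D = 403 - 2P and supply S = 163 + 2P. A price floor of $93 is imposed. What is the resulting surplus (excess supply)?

Equilibrium price would be P* = 60, so the floor at 93 binds.
At P = 93: D = 217, S = 349.
Surplus = 349 − 217 = 132.

Surplus = 132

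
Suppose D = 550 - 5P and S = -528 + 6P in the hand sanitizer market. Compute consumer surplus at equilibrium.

Consumer surplus = 360

Equilibrium: 550 - 5P = -528 + 6P gives P* = 98, Q* = 60.
Demand choke price (D = 0): P = 110.
CS = ½(110 − 98)(60) = 360.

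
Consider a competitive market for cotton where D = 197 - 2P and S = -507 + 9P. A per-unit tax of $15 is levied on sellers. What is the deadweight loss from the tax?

Pre-tax equilibrium: P* = 64, Q* = 69.
Tax on sellers shifts supply to S = -507 + 9(P − 15) = -642 + 9P.
197 - 2P = -642 + 9P gives buyer price Pb = 839/11; sellers receive Ps = 839/11 − 15 = 674/11.
New quantity: Q = 197 − 2(839/11) = 489/11.
DWL = ½ × 15 × (69 − 489/11) = 2025/11.

Deadweight loss = 2025/11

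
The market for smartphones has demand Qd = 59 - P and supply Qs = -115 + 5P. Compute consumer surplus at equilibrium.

Equilibrium: 59 - P = -115 + 5P gives P* = 29, Q* = 30.
Demand choke price (Qd = 0): P = 59.
CS = ½(59 − 29)(30) = 450.

Consumer surplus = 450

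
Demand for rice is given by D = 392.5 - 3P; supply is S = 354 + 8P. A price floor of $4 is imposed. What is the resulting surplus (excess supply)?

Equilibrium price would be P* = 3.5, so the floor at 4 binds.
At P = 4: D = 380.5, S = 386.
Surplus = 386 − 380.5 = 5.5.

Surplus = 5.5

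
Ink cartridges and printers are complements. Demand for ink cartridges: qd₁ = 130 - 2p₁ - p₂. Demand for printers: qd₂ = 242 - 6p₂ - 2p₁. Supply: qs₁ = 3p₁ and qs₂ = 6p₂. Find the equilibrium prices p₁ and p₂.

Market 1: 130 - 2p₁ - p₂ = 3p₁ → 5p₁ + p₂ = 130.
Market 2: 12p₂ + 2p₁ = 242.
Eliminating p₂: 12×(1) − 1×(2) gives 58p₁ = 1318, so p₁ = 659/29.
Back-substitute into (2): p₂ = (242 − 2×659/29) / 12 = 475/29.

p₁ = 659/29, p₂ = 475/29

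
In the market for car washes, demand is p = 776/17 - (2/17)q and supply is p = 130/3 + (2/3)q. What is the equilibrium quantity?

Set the two price expressions equal: 776/17 - (2/17)q = 130/3 + (2/3)q.
118/51 = (40/51)q, so q* = 2.95.
p* = 776/17 − (2/17)(2.95) = 45.3.

q* = 2.95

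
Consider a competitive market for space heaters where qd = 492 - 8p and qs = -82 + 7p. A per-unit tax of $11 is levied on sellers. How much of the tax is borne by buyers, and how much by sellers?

Pre-tax equilibrium: p* = 574/15, q* = 2788/15.
Tax on sellers shifts supply to qs = -82 + 7(p − 11) = -159 + 7p.
492 - 8p = -159 + 7p gives buyer price pb = 43.4; sellers receive ps = 43.4 − 11 = 32.4.
New quantity: q = 492 − 8(43.4) = 144.8.
Buyer burden = 43.4 − 574/15 = 77/15; seller burden = 574/15 − 32.4 = 88/15.

Buyers bear 77/15, sellers bear 88/15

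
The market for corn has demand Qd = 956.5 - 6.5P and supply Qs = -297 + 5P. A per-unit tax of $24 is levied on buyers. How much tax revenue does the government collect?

Pre-tax equilibrium: P* = 109, Q* = 248.
Tax on buyers shifts demand to Qd = 956.5 − 6.5(P + 24) = 800.5 - 6.5P.
800.5 - 6.5P = -297 + 5P gives seller price Ps = 2195/23; buyers pay Pb = 2195/23 + 24 = 2747/23.
New quantity: Q = 956.5 − 6.5(2747/23) = 4144/23.
Revenue = 24 × 4144/23 = 99456/23.

Tax revenue = 99456/23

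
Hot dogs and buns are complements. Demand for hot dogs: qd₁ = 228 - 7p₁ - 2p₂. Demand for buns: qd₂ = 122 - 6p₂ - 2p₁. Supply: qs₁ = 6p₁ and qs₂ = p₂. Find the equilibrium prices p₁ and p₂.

p₁ = 1352/87, p₂ = 1130/87

Market 1: 228 - 7p₁ - 2p₂ = 6p₁ → 13p₁ + 2p₂ = 228.
Market 2: 7p₂ + 2p₁ = 122.
Eliminating p₂: 7×(1) − 2×(2) gives 87p₁ = 1352, so p₁ = 1352/87.
Back-substitute into (2): p₂ = (122 − 2×1352/87) / 7 = 1130/87.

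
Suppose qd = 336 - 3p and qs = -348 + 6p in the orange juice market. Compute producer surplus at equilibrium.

Equilibrium: 336 - 3p = -348 + 6p gives p* = 76, q* = 108.
Supply starts at p = 58 (where qs = 0).
PS = ½(76 − 58)(108) = 972.

Producer surplus = 972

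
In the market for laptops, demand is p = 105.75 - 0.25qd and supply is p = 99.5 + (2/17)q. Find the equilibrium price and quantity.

p* = 101.5, q* = 17

Set the two price expressions equal: 105.75 - 0.25q = 99.5 + (2/17)q.
6.25 = (25/68)q, so q* = 17.
p* = 105.75 − (0.25)(17) = 101.5.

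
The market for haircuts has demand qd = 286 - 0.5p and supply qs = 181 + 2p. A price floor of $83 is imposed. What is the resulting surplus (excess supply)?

Equilibrium price would be p* = 42, so the floor at 83 binds.
At p = 83: qd = 244.5, qs = 347.
Surplus = 347 − 244.5 = 102.5.

Surplus = 102.5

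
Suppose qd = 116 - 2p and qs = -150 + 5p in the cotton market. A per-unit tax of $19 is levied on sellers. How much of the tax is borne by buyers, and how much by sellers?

Buyers bear 95/7, sellers bear 38/7

Pre-tax equilibrium: p* = 38, q* = 40.
Tax on sellers shifts supply to qs = -150 + 5(p − 19) = -245 + 5p.
116 - 2p = -245 + 5p gives buyer price pb = 361/7; sellers receive ps = 361/7 − 19 = 228/7.
New quantity: q = 116 − 2(361/7) = 90/7.
Buyer burden = 361/7 − 38 = 95/7; seller burden = 38 − 228/7 = 38/7.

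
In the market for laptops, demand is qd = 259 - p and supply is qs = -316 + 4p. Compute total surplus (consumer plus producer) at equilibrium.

Equilibrium: 259 - p = -316 + 4p gives p* = 115, q* = 144.
Demand choke price: p = 259; supply starts at p = 79.
CS = ½(259 − 115)(144) = 10368; PS = ½(115 − 79)(144) = 2592.

Total surplus = 12960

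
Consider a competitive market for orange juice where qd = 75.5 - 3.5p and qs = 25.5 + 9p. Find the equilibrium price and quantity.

p* = 4, q* = 61.5

Set qd = qs: 75.5 - 3.5p = 25.5 + 9p.
50 = 12.5p, so p* = 4.
q* = 75.5 − 3.5(4) = 61.5.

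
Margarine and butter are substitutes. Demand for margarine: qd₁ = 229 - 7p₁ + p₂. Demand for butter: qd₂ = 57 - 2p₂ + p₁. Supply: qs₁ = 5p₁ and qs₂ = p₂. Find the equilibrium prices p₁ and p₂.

Market 1: 229 - 7p₁ + p₂ = 5p₁ → 12p₁ - p₂ = 229.
Market 2: 3p₂ - p₁ = 57.
Eliminating p₂: 3×(1) + 1×(2) gives 35p₁ = 744, so p₁ = 744/35.
Back-substitute into (2): p₂ = (57 + 1×744/35) / 3 = 913/35.

p₁ = 744/35, p₂ = 913/35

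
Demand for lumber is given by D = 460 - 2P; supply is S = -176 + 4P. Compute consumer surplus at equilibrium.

Consumer surplus = 15376

Equilibrium: 460 - 2P = -176 + 4P gives P* = 106, Q* = 248.
Demand choke price (D = 0): P = 230.
CS = ½(230 − 106)(248) = 15376.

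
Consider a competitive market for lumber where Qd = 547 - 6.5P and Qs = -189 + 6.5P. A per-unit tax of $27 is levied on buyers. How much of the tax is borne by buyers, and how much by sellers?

Pre-tax equilibrium: P* = 736/13, Q* = 179.
Tax on buyers shifts demand to Qd = 547 − 6.5(P + 27) = 371.5 - 6.5P.
371.5 - 6.5P = -189 + 6.5P gives seller price Ps = 1121/26; buyers pay Pb = 1121/26 + 27 = 1823/26.
New quantity: Q = 547 − 6.5(1823/26) = 91.25.
Buyer burden = 1823/26 − 736/13 = 13.5; seller burden = 736/13 − 1121/26 = 13.5.

Buyers bear $13.5, sellers bear $13.5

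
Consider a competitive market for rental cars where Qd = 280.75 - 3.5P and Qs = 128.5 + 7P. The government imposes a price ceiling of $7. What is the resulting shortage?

Shortage = 78.75

Equilibrium price would be P* = 14.5, so the ceiling at 7 binds.
At P = 7: Qd = 280.75 − 3.5(7) = 256.25, Qs = 128.5 + 7(7) = 177.5.
Shortage = 256.25 − 177.5 = 78.75.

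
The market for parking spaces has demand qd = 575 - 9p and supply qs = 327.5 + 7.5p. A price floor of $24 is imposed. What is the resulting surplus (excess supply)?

Equilibrium price would be p* = 15, so the floor at 24 binds.
At p = 24: qd = 359, qs = 507.5.
Surplus = 507.5 − 359 = 148.5.

Surplus = 148.5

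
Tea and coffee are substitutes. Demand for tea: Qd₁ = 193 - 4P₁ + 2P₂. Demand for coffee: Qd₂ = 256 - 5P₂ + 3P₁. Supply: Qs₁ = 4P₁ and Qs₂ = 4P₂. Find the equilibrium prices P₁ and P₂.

P₁ = 2249/66, P₂ = 2627/66

Market 1: 193 - 4P₁ + 2P₂ = 4P₁ → 8P₁ - 2P₂ = 193.
Market 2: 9P₂ - 3P₁ = 256.
Eliminating P₂: 9×(1) + 2×(2) gives 66P₁ = 2249, so P₁ = 2249/66.
Back-substitute into (2): P₂ = (256 + 3×2249/66) / 9 = 2627/66.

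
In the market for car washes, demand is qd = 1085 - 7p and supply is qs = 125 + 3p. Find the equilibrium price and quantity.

Set qd = qs: 1085 - 7p = 125 + 3p.
960 = 10p, so p* = 96.
q* = 1085 − 7(96) = 413.

p* = 96, q* = 413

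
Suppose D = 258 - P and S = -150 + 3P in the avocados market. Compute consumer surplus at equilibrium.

Consumer surplus = 12168

Equilibrium: 258 - P = -150 + 3P gives P* = 102, Q* = 156.
Demand choke price (D = 0): P = 258.
CS = ½(258 − 102)(156) = 12168.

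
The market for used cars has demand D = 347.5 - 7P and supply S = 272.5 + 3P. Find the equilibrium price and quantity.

P* = 7.5, Q* = 295

Set D = S: 347.5 - 7P = 272.5 + 3P.
75 = 10P, so P* = 7.5.
Q* = 347.5 − 7(7.5) = 295.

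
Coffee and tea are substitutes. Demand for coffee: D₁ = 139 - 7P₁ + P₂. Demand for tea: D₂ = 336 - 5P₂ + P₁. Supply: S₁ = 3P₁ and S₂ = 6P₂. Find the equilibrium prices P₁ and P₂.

P₁ = 1865/109, P₂ = 3499/109

Market 1: 139 - 7P₁ + P₂ = 3P₁ → 10P₁ - P₂ = 139.
Market 2: 11P₂ - P₁ = 336.
Eliminating P₂: 11×(1) + 1×(2) gives 109P₁ = 1865, so P₁ = 1865/109.
Back-substitute into (2): P₂ = (336 + 1×1865/109) / 11 = 3499/109.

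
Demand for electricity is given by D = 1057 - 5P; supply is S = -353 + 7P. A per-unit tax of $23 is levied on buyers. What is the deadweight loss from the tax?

Pre-tax equilibrium: P* = 117.5, Q* = 469.5.
Tax on buyers shifts demand to D = 1057 − 5(P + 23) = 942 - 5P.
942 - 5P = -353 + 7P gives seller price Ps = 1295/12; buyers pay Pb = 1295/12 + 23 = 1571/12.
New quantity: Q = 1057 − 5(1571/12) = 4829/12.
DWL = ½ × 23 × (469.5 − 4829/12) = 18515/24.

Deadweight loss = 18515/24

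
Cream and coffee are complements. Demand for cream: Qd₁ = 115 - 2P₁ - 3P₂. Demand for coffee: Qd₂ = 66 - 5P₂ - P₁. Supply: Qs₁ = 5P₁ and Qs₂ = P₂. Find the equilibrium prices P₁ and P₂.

Market 1: 115 - 2P₁ - 3P₂ = 5P₁ → 7P₁ + 3P₂ = 115.
Market 2: 6P₂ + P₁ = 66.
Eliminating P₂: 6×(1) − 3×(2) gives 39P₁ = 492, so P₁ = 164/13.
Back-substitute into (2): P₂ = (66 − 1×164/13) / 6 = 347/39.

P₁ = 164/13, P₂ = 347/39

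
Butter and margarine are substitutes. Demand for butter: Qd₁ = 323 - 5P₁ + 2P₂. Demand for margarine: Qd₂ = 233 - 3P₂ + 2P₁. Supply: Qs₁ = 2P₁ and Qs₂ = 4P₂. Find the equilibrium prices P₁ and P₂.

P₁ = 60.6, P₂ = 50.6

Market 1: 323 - 5P₁ + 2P₂ = 2P₁ → 7P₁ - 2P₂ = 323.
Market 2: 7P₂ - 2P₁ = 233.
Eliminating P₂: 7×(1) + 2×(2) gives 45P₁ = 2727, so P₁ = 60.6.
Back-substitute into (2): P₂ = (233 + 2×60.6) / 7 = 50.6.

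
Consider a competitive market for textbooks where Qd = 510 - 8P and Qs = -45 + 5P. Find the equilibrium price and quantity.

Set Qd = Qs: 510 - 8P = -45 + 5P.
555 = 13P, so P* = 555/13.
Q* = 510 − 8(555/13) = 2190/13.

P* = 555/13, Q* = 2190/13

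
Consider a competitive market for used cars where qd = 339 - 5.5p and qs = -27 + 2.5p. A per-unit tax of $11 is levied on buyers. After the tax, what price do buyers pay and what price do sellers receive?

Pre-tax equilibrium: p* = 45.75, q* = 87.375.
Tax on buyers shifts demand to qd = 339 − 5.5(p + 11) = 278.5 - 5.5p.
278.5 - 5.5p = -27 + 2.5p gives seller price ps = 38.1875; buyers pay pb = 38.1875 + 11 = 49.1875.
New quantity: q = 339 − 5.5(49.1875) = 68.46875.

Buyers pay $49.1875, sellers receive $38.1875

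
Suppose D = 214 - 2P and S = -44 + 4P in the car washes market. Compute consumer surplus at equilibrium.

Equilibrium: 214 - 2P = -44 + 4P gives P* = 43, Q* = 128.
Demand choke price (D = 0): P = 107.
CS = ½(107 − 43)(128) = 4096.

Consumer surplus = 4096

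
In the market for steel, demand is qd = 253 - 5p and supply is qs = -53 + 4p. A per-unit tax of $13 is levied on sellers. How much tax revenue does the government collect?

Tax revenue = 6331/9

Pre-tax equilibrium: p* = 34, q* = 83.
Tax on sellers shifts supply to qs = -53 + 4(p − 13) = -105 + 4p.
253 - 5p = -105 + 4p gives buyer price pb = 358/9; sellers receive ps = 358/9 − 13 = 241/9.
New quantity: q = 253 − 5(358/9) = 487/9.
Revenue = 13 × 487/9 = 6331/9.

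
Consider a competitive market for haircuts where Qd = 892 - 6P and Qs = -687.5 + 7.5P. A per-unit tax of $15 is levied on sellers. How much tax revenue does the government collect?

Pre-tax equilibrium: P* = 117, Q* = 190.
Tax on sellers shifts supply to Qs = -687.5 + 7.5(P − 15) = -800 + 7.5P.
892 - 6P = -800 + 7.5P gives buyer price Pb = 376/3; sellers receive Ps = 376/3 − 15 = 331/3.
New quantity: Q = 892 − 6(376/3) = 140.
Revenue = 15 × 140 = 2100.

Tax revenue = 2100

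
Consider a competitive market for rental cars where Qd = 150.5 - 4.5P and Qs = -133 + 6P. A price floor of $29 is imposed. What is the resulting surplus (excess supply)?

Surplus = 21

Equilibrium price would be P* = 27, so the floor at 29 binds.
At P = 29: Qd = 20, Qs = 41.
Surplus = 41 − 20 = 21.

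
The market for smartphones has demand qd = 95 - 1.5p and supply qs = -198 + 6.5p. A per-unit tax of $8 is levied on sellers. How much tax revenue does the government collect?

Pre-tax equilibrium: p* = 36.625, q* = 40.0625.
Tax on sellers shifts supply to qs = -198 + 6.5(p − 8) = -250 + 6.5p.
95 - 1.5p = -250 + 6.5p gives buyer price pb = 43.125; sellers receive ps = 43.125 − 8 = 35.125.
New quantity: q = 95 − 1.5(43.125) = 30.3125.
Revenue = 8 × 30.3125 = 242.5.

Tax revenue = 242.5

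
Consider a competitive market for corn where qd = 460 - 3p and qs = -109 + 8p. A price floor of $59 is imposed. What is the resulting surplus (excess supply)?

Equilibrium price would be p* = 569/11, so the floor at 59 binds.
At p = 59: qd = 283, qs = 363.
Surplus = 363 − 283 = 80.

Surplus = 80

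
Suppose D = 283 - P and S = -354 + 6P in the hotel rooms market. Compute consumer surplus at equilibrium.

Equilibrium: 283 - P = -354 + 6P gives P* = 91, Q* = 192.
Demand choke price (D = 0): P = 283.
CS = ½(283 − 91)(192) = 18432.

Consumer surplus = 18432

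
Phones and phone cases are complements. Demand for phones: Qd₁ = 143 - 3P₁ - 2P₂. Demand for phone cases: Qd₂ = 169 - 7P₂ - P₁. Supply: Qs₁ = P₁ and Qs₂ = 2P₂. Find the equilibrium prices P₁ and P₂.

P₁ = 949/34, P₂ = 533/34

Market 1: 143 - 3P₁ - 2P₂ = P₁ → 4P₁ + 2P₂ = 143.
Market 2: 9P₂ + P₁ = 169.
Eliminating P₂: 9×(1) − 2×(2) gives 34P₁ = 949, so P₁ = 949/34.
Back-substitute into (2): P₂ = (169 − 1×949/34) / 9 = 533/34.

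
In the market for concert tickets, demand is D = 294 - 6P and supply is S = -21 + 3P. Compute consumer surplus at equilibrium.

Equilibrium: 294 - 6P = -21 + 3P gives P* = 35, Q* = 84.
Demand choke price (D = 0): P = 49.
CS = ½(49 − 35)(84) = 588.

Consumer surplus = 588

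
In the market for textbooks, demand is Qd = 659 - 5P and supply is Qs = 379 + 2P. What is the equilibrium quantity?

Set Qd = Qs: 659 - 5P = 379 + 2P.
280 = 7P, so P* = 40.
Q* = 659 − 5(40) = 459.

Q* = 459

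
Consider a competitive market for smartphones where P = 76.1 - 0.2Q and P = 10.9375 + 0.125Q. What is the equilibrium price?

Set the two price expressions equal: 76.1 - 0.2Q = 10.9375 + 0.125Q.
65.1625 = 0.325Q, so Q* = 200.5.
P* = 76.1 − (0.2)(200.5) = 36.

P* = 36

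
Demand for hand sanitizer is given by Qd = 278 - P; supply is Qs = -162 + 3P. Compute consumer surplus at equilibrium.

Equilibrium: 278 - P = -162 + 3P gives P* = 110, Q* = 168.
Demand choke price (Qd = 0): P = 278.
CS = ½(278 − 110)(168) = 14112.

Consumer surplus = 14112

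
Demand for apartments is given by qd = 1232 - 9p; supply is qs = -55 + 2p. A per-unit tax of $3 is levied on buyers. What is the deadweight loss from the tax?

Pre-tax equilibrium: p* = 117, q* = 179.
Tax on buyers shifts demand to qd = 1232 − 9(p + 3) = 1205 - 9p.
1205 - 9p = -55 + 2p gives seller price ps = 1260/11; buyers pay pb = 1260/11 + 3 = 1293/11.
New quantity: q = 1232 − 9(1293/11) = 1915/11.
DWL = ½ × 3 × (179 − 1915/11) = 81/11.

Deadweight loss = 81/11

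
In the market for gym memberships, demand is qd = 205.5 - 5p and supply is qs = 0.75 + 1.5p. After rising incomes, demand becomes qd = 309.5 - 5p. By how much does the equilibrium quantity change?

Δq = 24

Original equilibrium: p* = 31.5, q* = 48.
New equilibrium: 309.5 - 5p = 0.75 + 1.5p, so 308.75 = 6.5p and p' = 47.5; q' = 309.5 − 5(47.5) = 72.
Change in quantity: 72 − 48 = 24.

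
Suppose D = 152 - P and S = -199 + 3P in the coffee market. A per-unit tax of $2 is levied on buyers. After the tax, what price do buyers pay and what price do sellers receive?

Pre-tax equilibrium: P* = 87.75, Q* = 64.25.
Tax on buyers shifts demand to D = 152 − 1(P + 2) = 150 - P.
150 - P = -199 + 3P gives seller price Ps = 87.25; buyers pay Pb = 87.25 + 2 = 89.25.
New quantity: Q = 152 − 1(89.25) = 62.75.

Buyers pay $89.25, sellers receive $87.25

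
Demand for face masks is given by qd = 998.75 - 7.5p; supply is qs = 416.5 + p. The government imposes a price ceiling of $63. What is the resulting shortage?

Equilibrium price would be p* = 68.5, so the ceiling at 63 binds.
At p = 63: qd = 998.75 − 7.5(63) = 526.25, qs = 416.5 + 1(63) = 479.5.
Shortage = 526.25 − 479.5 = 46.75.

Shortage = 46.75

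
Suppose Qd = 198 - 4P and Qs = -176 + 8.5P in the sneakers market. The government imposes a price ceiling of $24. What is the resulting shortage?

Shortage = 74

Equilibrium price would be P* = 29.92, so the ceiling at 24 binds.
At P = 24: Qd = 198 − 4(24) = 102, Qs = -176 + 8.5(24) = 28.
Shortage = 102 − 28 = 74.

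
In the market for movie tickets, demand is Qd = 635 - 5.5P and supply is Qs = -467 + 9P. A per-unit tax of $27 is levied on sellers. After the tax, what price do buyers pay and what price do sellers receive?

Buyers pay 2690/29, sellers receive 1907/29

Pre-tax equilibrium: P* = 76, Q* = 217.
Tax on sellers shifts supply to Qs = -467 + 9(P − 27) = -710 + 9P.
635 - 5.5P = -710 + 9P gives buyer price Pb = 2690/29; sellers receive Ps = 2690/29 − 27 = 1907/29.
New quantity: Q = 635 − 5.5(2690/29) = 3620/29.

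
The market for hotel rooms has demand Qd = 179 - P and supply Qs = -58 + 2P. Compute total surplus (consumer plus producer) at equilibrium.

Equilibrium: 179 - P = -58 + 2P gives P* = 79, Q* = 100.
Demand choke price: P = 179; supply starts at P = 29.
CS = ½(179 − 79)(100) = 5000; PS = ½(79 − 29)(100) = 2500.

Total surplus = 7500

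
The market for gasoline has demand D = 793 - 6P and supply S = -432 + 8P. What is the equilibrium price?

P* = 87.5

Set D = S: 793 - 6P = -432 + 8P.
1225 = 14P, so P* = 87.5.
Q* = 793 − 6(87.5) = 268.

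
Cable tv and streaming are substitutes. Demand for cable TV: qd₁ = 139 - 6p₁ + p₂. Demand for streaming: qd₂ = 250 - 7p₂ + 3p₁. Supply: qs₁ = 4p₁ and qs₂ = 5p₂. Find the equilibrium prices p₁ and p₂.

Market 1: 139 - 6p₁ + p₂ = 4p₁ → 10p₁ - p₂ = 139.
Market 2: 12p₂ - 3p₁ = 250.
Eliminating p₂: 12×(1) + 1×(2) gives 117p₁ = 1918, so p₁ = 1918/117.
Back-substitute into (2): p₂ = (250 + 3×1918/117) / 12 = 2917/117.

p₁ = 1918/117, p₂ = 2917/117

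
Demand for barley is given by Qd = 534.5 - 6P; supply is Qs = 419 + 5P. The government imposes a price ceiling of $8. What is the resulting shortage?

Shortage = 27.5

Equilibrium price would be P* = 10.5, so the ceiling at 8 binds.
At P = 8: Qd = 534.5 − 6(8) = 486.5, Qs = 419 + 5(8) = 459.
Shortage = 486.5 − 459 = 27.5.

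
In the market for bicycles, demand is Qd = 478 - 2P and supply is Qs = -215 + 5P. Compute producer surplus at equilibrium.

Equilibrium: 478 - 2P = -215 + 5P gives P* = 99, Q* = 280.
Supply starts at P = 43 (where Qs = 0).
PS = ½(99 − 43)(280) = 7840.

Producer surplus = 7840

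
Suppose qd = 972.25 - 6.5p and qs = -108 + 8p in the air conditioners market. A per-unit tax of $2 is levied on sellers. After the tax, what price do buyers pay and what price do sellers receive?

Buyers pay 4385/58, sellers receive 4269/58

Pre-tax equilibrium: p* = 74.5, q* = 488.
Tax on sellers shifts supply to qs = -108 + 8(p − 2) = -124 + 8p.
972.25 - 6.5p = -124 + 8p gives buyer price pb = 4385/58; sellers receive ps = 4385/58 − 2 = 4269/58.
New quantity: q = 972.25 − 6.5(4385/58) = 13944/29.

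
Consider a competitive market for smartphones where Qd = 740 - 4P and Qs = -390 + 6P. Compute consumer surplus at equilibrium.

Consumer surplus = 10368

Equilibrium: 740 - 4P = -390 + 6P gives P* = 113, Q* = 288.
Demand choke price (Qd = 0): P = 185.
CS = ½(185 − 113)(288) = 10368.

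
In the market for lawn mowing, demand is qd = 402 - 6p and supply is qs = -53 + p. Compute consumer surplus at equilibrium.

Equilibrium: 402 - 6p = -53 + p gives p* = 65, q* = 12.
Demand choke price (qd = 0): p = 67.
CS = ½(67 − 65)(12) = 12.

Consumer surplus = 12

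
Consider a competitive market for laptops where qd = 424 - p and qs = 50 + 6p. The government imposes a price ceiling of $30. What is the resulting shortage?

Equilibrium price would be p* = 374/7, so the ceiling at 30 binds.
At p = 30: qd = 424 − 1(30) = 394, qs = 50 + 6(30) = 230.
Shortage = 394 − 230 = 164.

Shortage = 164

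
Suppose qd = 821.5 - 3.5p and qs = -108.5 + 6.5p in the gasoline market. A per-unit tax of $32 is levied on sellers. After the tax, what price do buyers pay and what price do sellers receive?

Pre-tax equilibrium: p* = 93, q* = 496.
Tax on sellers shifts supply to qs = -108.5 + 6.5(p − 32) = -316.5 + 6.5p.
821.5 - 3.5p = -316.5 + 6.5p gives buyer price pb = 113.8; sellers receive ps = 113.8 − 32 = 81.8.
New quantity: q = 821.5 − 3.5(113.8) = 423.2.

Buyers pay $113.8, sellers receive $81.8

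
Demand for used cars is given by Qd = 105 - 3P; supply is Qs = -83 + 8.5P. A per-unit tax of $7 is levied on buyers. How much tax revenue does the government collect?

Pre-tax equilibrium: P* = 376/23, Q* = 1287/23.
Tax on buyers shifts demand to Qd = 105 − 3(P + 7) = 84 - 3P.
84 - 3P = -83 + 8.5P gives seller price Ps = 334/23; buyers pay Pb = 334/23 + 7 = 495/23.
New quantity: Q = 105 − 3(495/23) = 930/23.
Revenue = 7 × 930/23 = 6510/23.

Tax revenue = 6510/23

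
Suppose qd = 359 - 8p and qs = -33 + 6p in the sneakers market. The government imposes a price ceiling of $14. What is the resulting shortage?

Equilibrium price would be p* = 28, so the ceiling at 14 binds.
At p = 14: qd = 359 − 8(14) = 247, qs = -33 + 6(14) = 51.
Shortage = 247 − 51 = 196.

Shortage = 196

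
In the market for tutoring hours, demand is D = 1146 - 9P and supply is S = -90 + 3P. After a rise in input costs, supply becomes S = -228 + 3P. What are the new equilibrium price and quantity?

P' = 114.5, Q' = 115.5

Original equilibrium: P* = 103, Q* = 219.
New equilibrium: 1146 - 9P = -228 + 3P, so 1374 = 12P and P' = 114.5; Q' = 1146 − 9(114.5) = 115.5.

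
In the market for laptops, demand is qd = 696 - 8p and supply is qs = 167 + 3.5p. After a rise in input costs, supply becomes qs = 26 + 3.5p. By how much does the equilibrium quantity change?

Original equilibrium: p* = 46, q* = 328.
New equilibrium: 696 - 8p = 26 + 3.5p, so 670 = 11.5p and p' = 1340/23; q' = 696 − 8(1340/23) = 5288/23.
Change in quantity: 5288/23 − 328 = -2256/23.

Δq = -2256/23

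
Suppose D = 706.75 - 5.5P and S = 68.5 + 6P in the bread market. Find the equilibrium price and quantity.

P* = 55.5, Q* = 401.5

Set D = S: 706.75 - 5.5P = 68.5 + 6P.
638.25 = 11.5P, so P* = 55.5.
Q* = 706.75 − 5.5(55.5) = 401.5.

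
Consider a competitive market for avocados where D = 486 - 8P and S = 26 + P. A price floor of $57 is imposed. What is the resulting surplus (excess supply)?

Surplus = 53

Equilibrium price would be P* = 460/9, so the floor at 57 binds.
At P = 57: D = 30, S = 83.
Surplus = 83 − 30 = 53.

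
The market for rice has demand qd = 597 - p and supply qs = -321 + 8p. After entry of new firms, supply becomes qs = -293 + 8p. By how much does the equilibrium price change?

Δp = -28/9

Original equilibrium: p* = 102, q* = 495.
New equilibrium: 597 - p = -293 + 8p, so 890 = 9p and p' = 890/9; q' = 597 − 1(890/9) = 4483/9.
Change in price: 890/9 − 102 = -28/9.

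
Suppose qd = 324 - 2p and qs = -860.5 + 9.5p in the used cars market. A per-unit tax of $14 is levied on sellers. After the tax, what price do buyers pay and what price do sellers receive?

Pre-tax equilibrium: p* = 103, q* = 118.
Tax on sellers shifts supply to qs = -860.5 + 9.5(p − 14) = -993.5 + 9.5p.
324 - 2p = -993.5 + 9.5p gives buyer price pb = 2635/23; sellers receive ps = 2635/23 − 14 = 2313/23.
New quantity: q = 324 − 2(2635/23) = 2182/23.

Buyers pay 2635/23, sellers receive 2313/23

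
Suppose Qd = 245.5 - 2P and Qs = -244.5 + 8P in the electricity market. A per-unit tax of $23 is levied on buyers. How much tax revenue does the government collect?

Pre-tax equilibrium: P* = 49, Q* = 147.5.
Tax on buyers shifts demand to Qd = 245.5 − 2(P + 23) = 199.5 - 2P.
199.5 - 2P = -244.5 + 8P gives seller price Ps = 44.4; buyers pay Pb = 44.4 + 23 = 67.4.
New quantity: Q = 245.5 − 2(67.4) = 110.7.
Revenue = 23 × 110.7 = 2546.1.

Tax revenue = 2546.1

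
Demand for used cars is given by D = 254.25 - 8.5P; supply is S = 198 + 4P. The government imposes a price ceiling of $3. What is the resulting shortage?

Equilibrium price would be P* = 4.5, so the ceiling at 3 binds.
At P = 3: D = 254.25 − 8.5(3) = 228.75, S = 198 + 4(3) = 210.
Shortage = 228.75 − 210 = 18.75.

Shortage = 18.75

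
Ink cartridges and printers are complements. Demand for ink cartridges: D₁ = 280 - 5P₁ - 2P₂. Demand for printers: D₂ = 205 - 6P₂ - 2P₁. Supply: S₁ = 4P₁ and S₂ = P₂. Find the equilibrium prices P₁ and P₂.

P₁ = 1550/59, P₂ = 1285/59

Market 1: 280 - 5P₁ - 2P₂ = 4P₁ → 9P₁ + 2P₂ = 280.
Market 2: 7P₂ + 2P₁ = 205.
Eliminating P₂: 7×(1) − 2×(2) gives 59P₁ = 1550, so P₁ = 1550/59.
Back-substitute into (2): P₂ = (205 − 2×1550/59) / 7 = 1285/59.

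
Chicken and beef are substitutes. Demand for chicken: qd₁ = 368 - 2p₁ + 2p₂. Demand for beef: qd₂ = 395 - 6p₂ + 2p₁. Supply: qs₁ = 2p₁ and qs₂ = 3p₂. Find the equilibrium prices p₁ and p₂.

Market 1: 368 - 2p₁ + 2p₂ = 2p₁ → 4p₁ - 2p₂ = 368.
Market 2: 9p₂ - 2p₁ = 395.
Eliminating p₂: 9×(1) + 2×(2) gives 32p₁ = 4102, so p₁ = 128.1875.
Back-substitute into (2): p₂ = (395 + 2×128.1875) / 9 = 72.375.

p₁ = 128.1875, p₂ = 72.375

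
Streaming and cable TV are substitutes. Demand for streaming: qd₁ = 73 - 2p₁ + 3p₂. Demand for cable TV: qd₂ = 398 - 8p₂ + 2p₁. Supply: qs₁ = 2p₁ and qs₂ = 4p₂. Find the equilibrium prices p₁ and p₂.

p₁ = 345/7, p₂ = 869/21

Market 1: 73 - 2p₁ + 3p₂ = 2p₁ → 4p₁ - 3p₂ = 73.
Market 2: 12p₂ - 2p₁ = 398.
Eliminating p₂: 12×(1) + 3×(2) gives 42p₁ = 2070, so p₁ = 345/7.
Back-substitute into (2): p₂ = (398 + 2×345/7) / 12 = 869/21.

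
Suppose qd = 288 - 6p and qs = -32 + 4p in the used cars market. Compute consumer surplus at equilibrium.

Equilibrium: 288 - 6p = -32 + 4p gives p* = 32, q* = 96.
Demand choke price (qd = 0): p = 48.
CS = ½(48 − 32)(96) = 768.

Consumer surplus = 768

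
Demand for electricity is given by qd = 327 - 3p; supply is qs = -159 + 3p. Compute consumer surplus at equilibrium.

Consumer surplus = 1176

Equilibrium: 327 - 3p = -159 + 3p gives p* = 81, q* = 84.
Demand choke price (qd = 0): p = 109.
CS = ½(109 − 81)(84) = 1176.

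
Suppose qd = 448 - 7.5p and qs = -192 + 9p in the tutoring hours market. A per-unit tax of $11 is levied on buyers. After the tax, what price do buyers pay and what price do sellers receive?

Pre-tax equilibrium: p* = 1280/33, q* = 1728/11.
Tax on buyers shifts demand to qd = 448 − 7.5(p + 11) = 365.5 - 7.5p.
365.5 - 7.5p = -192 + 9p gives seller price ps = 1115/33; buyers pay pb = 1115/33 + 11 = 1478/33.
New quantity: q = 448 − 7.5(1478/33) = 1233/11.

Buyers pay 1478/33, sellers receive 1115/33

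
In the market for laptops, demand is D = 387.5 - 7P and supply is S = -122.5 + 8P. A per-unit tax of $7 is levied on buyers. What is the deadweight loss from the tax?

Deadweight loss = 1372/15

Pre-tax equilibrium: P* = 34, Q* = 149.5.
Tax on buyers shifts demand to D = 387.5 − 7(P + 7) = 338.5 - 7P.
338.5 - 7P = -122.5 + 8P gives seller price Ps = 461/15; buyers pay Pb = 461/15 + 7 = 566/15.
New quantity: Q = 387.5 − 7(566/15) = 3701/30.
DWL = ½ × 7 × (149.5 − 3701/30) = 1372/15.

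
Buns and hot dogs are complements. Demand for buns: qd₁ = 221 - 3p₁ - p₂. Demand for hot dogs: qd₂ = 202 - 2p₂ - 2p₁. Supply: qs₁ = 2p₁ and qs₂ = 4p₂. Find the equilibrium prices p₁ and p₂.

p₁ = 281/7, p₂ = 142/7

Market 1: 221 - 3p₁ - p₂ = 2p₁ → 5p₁ + p₂ = 221.
Market 2: 6p₂ + 2p₁ = 202.
Eliminating p₂: 6×(1) − 1×(2) gives 28p₁ = 1124, so p₁ = 281/7.
Back-substitute into (2): p₂ = (202 − 2×281/7) / 6 = 142/7.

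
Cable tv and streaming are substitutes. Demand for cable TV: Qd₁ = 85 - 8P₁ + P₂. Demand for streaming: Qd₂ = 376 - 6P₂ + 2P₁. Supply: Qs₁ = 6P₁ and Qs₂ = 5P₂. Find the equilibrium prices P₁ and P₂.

Market 1: 85 - 8P₁ + P₂ = 6P₁ → 14P₁ - P₂ = 85.
Market 2: 11P₂ - 2P₁ = 376.
Eliminating P₂: 11×(1) + 1×(2) gives 152P₁ = 1311, so P₁ = 8.625.
Back-substitute into (2): P₂ = (376 + 2×8.625) / 11 = 35.75.

P₁ = 8.625, P₂ = 35.75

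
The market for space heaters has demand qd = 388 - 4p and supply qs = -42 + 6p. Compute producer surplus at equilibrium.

Equilibrium: 388 - 4p = -42 + 6p gives p* = 43, q* = 216.
Supply starts at p = 7 (where qs = 0).
PS = ½(43 − 7)(216) = 3888.

Producer surplus = 3888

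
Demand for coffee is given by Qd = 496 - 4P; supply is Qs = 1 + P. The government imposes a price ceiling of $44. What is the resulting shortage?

Shortage = 275

Equilibrium price would be P* = 99, so the ceiling at 44 binds.
At P = 44: Qd = 496 − 4(44) = 320, Qs = 1 + 1(44) = 45.
Shortage = 320 − 45 = 275.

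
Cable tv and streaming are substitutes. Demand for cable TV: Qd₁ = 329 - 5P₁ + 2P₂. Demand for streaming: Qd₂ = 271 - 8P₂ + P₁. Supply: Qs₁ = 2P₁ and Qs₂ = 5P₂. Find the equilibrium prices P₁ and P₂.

P₁ = 4819/89, P₂ = 2226/89

Market 1: 329 - 5P₁ + 2P₂ = 2P₁ → 7P₁ - 2P₂ = 329.
Market 2: 13P₂ - P₁ = 271.
Eliminating P₂: 13×(1) + 2×(2) gives 89P₁ = 4819, so P₁ = 4819/89.
Back-substitute into (2): P₂ = (271 + 1×4819/89) / 13 = 2226/89.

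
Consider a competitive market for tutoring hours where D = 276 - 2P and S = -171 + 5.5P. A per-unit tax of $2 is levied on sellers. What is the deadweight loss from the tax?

Pre-tax equilibrium: P* = 59.6, Q* = 156.8.
Tax on sellers shifts supply to S = -171 + 5.5(P − 2) = -182 + 5.5P.
276 - 2P = -182 + 5.5P gives buyer price Pb = 916/15; sellers receive Ps = 916/15 − 2 = 886/15.
New quantity: Q = 276 − 2(916/15) = 2308/15.
DWL = ½ × 2 × (156.8 − 2308/15) = 44/15.

Deadweight loss = 44/15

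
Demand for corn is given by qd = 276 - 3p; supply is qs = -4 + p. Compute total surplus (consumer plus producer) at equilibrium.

Equilibrium: 276 - 3p = -4 + p gives p* = 70, q* = 66.
Demand choke price: p = 92; supply starts at p = 4.
CS = ½(92 − 70)(66) = 726; PS = ½(70 − 4)(66) = 2178.

Total surplus = 2904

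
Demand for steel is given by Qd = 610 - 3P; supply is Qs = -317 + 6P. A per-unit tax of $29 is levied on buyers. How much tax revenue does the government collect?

Tax revenue = 7047

Pre-tax equilibrium: P* = 103, Q* = 301.
Tax on buyers shifts demand to Qd = 610 − 3(P + 29) = 523 - 3P.
523 - 3P = -317 + 6P gives seller price Ps = 280/3; buyers pay Pb = 280/3 + 29 = 367/3.
New quantity: Q = 610 − 3(367/3) = 243.
Revenue = 29 × 243 = 7047.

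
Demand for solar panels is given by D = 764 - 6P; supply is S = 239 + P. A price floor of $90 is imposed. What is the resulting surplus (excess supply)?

Surplus = 105

Equilibrium price would be P* = 75, so the floor at 90 binds.
At P = 90: D = 224, S = 329.
Surplus = 329 − 224 = 105.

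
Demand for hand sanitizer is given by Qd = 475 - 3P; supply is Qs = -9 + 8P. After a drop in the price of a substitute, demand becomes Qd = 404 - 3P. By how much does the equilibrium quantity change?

Original equilibrium: P* = 44, Q* = 343.
New equilibrium: 404 - 3P = -9 + 8P, so 413 = 11P and P' = 413/11; Q' = 404 − 3(413/11) = 3205/11.
Change in quantity: 3205/11 − 343 = -568/11.

ΔQ = -568/11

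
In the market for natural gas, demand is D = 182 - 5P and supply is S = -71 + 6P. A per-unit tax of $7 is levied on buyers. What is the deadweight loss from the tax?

Deadweight loss = 735/11

Pre-tax equilibrium: P* = 23, Q* = 67.
Tax on buyers shifts demand to D = 182 − 5(P + 7) = 147 - 5P.
147 - 5P = -71 + 6P gives seller price Ps = 218/11; buyers pay Pb = 218/11 + 7 = 295/11.
New quantity: Q = 182 − 5(295/11) = 527/11.
DWL = ½ × 7 × (67 − 527/11) = 735/11.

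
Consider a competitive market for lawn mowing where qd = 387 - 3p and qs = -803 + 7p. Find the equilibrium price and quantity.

Set qd = qs: 387 - 3p = -803 + 7p.
1190 = 10p, so p* = 119.
q* = 387 − 3(119) = 30.

p* = 119, q* = 30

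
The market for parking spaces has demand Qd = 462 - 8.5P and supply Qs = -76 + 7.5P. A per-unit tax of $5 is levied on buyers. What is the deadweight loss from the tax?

Deadweight loss = 49.8046875

Pre-tax equilibrium: P* = 33.625, Q* = 176.1875.
Tax on buyers shifts demand to Qd = 462 − 8.5(P + 5) = 419.5 - 8.5P.
419.5 - 8.5P = -76 + 7.5P gives seller price Ps = 30.96875; buyers pay Pb = 30.96875 + 5 = 35.96875.
New quantity: Q = 462 − 8.5(35.96875) = 156.265625.
DWL = ½ × 5 × (176.1875 − 156.265625) = 49.8046875.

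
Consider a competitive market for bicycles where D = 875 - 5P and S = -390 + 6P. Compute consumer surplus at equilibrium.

Equilibrium: 875 - 5P = -390 + 6P gives P* = 115, Q* = 300.
Demand choke price (D = 0): P = 175.
CS = ½(175 − 115)(300) = 9000.

Consumer surplus = 9000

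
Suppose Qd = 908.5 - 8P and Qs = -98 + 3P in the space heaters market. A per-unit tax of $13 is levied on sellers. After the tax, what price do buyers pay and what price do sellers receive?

Pre-tax equilibrium: P* = 91.5, Q* = 176.5.
Tax on sellers shifts supply to Qs = -98 + 3(P − 13) = -137 + 3P.
908.5 - 8P = -137 + 3P gives buyer price Pb = 2091/22; sellers receive Ps = 2091/22 − 13 = 1805/22.
New quantity: Q = 908.5 − 8(2091/22) = 3259/22.

Buyers pay 2091/22, sellers receive 1805/22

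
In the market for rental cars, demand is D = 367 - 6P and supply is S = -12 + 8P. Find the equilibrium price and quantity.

P* = 379/14, Q* = 1432/7

Set D = S: 367 - 6P = -12 + 8P.
379 = 14P, so P* = 379/14.
Q* = 367 − 6(379/14) = 1432/7.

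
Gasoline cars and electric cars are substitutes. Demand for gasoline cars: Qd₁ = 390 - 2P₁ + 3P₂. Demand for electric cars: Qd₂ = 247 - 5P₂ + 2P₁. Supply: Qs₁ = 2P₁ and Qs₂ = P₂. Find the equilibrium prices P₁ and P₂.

P₁ = 1027/6, P₂ = 884/9

Market 1: 390 - 2P₁ + 3P₂ = 2P₁ → 4P₁ - 3P₂ = 390.
Market 2: 6P₂ - 2P₁ = 247.
Eliminating P₂: 6×(1) + 3×(2) gives 18P₁ = 3081, so P₁ = 1027/6.
Back-substitute into (2): P₂ = (247 + 2×1027/6) / 6 = 884/9.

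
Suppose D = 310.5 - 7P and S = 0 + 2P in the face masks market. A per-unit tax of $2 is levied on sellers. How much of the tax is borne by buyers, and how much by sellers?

Pre-tax equilibrium: P* = 34.5, Q* = 69.
Tax on sellers shifts supply to S = 0 + 2(P − 2) = -4 + 2P.
310.5 - 7P = -4 + 2P gives buyer price Pb = 629/18; sellers receive Ps = 629/18 − 2 = 593/18.
New quantity: Q = 310.5 − 7(629/18) = 593/9.
Buyer burden = 629/18 − 34.5 = 4/9; seller burden = 34.5 − 593/18 = 14/9.

Buyers bear 4/9, sellers bear 14/9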